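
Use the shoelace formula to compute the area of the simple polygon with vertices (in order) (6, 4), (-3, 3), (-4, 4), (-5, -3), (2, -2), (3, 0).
Area = 48

Shoelace formula: Area = (1/2) |Σ_i (x_i · y_{i+1} − x_{i+1} · y_i)| (indices mod n). Compute each cross term:
  (6)(3) − (-3)(4) = 30
  (-3)(4) − (-4)(3) = 0
  (-4)(-3) − (-5)(4) = 32
  (-5)(-2) − (2)(-3) = 16
  (2)(0) − (3)(-2) = 6
  (3)(4) − (6)(0) = 12
Sum = 96, so (signed) Area = 96/2 = 48, |Area| = 48.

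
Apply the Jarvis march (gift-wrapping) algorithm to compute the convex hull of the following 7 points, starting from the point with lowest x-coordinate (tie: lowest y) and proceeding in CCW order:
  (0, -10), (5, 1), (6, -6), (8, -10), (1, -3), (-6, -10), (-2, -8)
Hull (CCW) = [(-6, -10), (8, -10), (5, 1)]

Jarvis march: at each step, from the current hull vertex p, select the next vertex q as the point such that every other point lies strictly to the left of (or on) the directed line p → q. (Equivalently: for every other point r, the cross product (q − p) × (r − p) ≥ 0.)
Starting point (lowest x, tie lowest y): (-6, -10). Wrap until returning to start. Resulting hull: (-6, -10), (8, -10), (5, 1).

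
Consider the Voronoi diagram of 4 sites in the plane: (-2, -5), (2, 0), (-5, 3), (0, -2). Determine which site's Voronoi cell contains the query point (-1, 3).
Nearest site = (-5, 3)

The Voronoi cell of site s contains exactly those query points closer to s than to any other site. Compute squared distances from q = (-1, 3) to each site:
  (-5 − -1)² + (3 − 3)² = 16
  (2 − -1)² + (0 − 3)² = 18
  (0 − -1)² + (-2 − 3)² = 26
  (-2 − -1)² + (-5 − 3)² = 65
Minimum is attained by (-5, 3), so q lies in its Voronoi cell.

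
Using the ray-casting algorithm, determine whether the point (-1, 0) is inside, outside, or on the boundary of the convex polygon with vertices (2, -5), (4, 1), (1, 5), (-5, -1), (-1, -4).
The point (-1, 0) lies strictly inside the polygon

Cast a horizontal ray to the right from the query point and count how many polygon edges it crosses (each edge strictly once or zero times, handled with the usual half-open convention). 
Parity of crossings → odd ⇒ inside.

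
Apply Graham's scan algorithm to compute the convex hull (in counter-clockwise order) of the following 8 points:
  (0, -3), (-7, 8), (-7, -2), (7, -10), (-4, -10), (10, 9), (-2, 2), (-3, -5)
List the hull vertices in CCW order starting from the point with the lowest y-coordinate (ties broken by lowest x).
Hull (CCW) = [(-4, -10), (7, -10), (10, 9), (-7, 8), (-7, -2)]

Graham scan procedure:
  1. Find the pivot p₀ = point with lowest y (tie → lowest x): (-4, -10).
  2. Sort the remaining points by polar angle around p₀.
  3. Walk through sorted points, maintaining a stack; pop the top while the last three entries make a non-left turn (cross product ≤ 0).
  4. Final stack is the convex hull in CCW order: (-4, -10), (7, -10), (10, 9), (-7, 8), (-7, -2).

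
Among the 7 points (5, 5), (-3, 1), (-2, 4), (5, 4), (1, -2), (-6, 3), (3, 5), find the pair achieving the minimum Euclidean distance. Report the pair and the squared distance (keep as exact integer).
Pair = ((5, 5), (5, 4)); squared distance = 1

Compute all C(7, 2) = 21 pairwise squared distances (x_i − x_j)² + (y_i − y_j)². The minimum is 1, attained by the pair ((5, 5), (5, 4)).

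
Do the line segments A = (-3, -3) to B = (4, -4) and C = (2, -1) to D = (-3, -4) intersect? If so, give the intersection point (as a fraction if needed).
Yes; intersection at (-43/26, -83/26) (t = 5/26 on AB, s = 19/26 on CD)

Parametrize AB as A + t(B − A) = (-3 + 7 t, -3 + -1 t) and CD as C + s(D − C) = (2 + -5 s, -1 + -3 s). Solve the linear system for (t, s). Determinant = 26 ≠ 0, so a unique intersection of the containing lines exists. Solution: t = 5/26, s = 19/26 — both in [0, 1], so the segments cross. Intersection point: (-43/26, -83/26).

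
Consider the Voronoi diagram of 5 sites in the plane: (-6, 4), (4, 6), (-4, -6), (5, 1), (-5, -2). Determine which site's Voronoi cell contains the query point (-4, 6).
Nearest site = (-6, 4)

The Voronoi cell of site s contains exactly those query points closer to s than to any other site. Compute squared distances from q = (-4, 6) to each site:
  (-6 − -4)² + (4 − 6)² = 8
  (4 − -4)² + (6 − 6)² = 64
  (-5 − -4)² + (-2 − 6)² = 65
  (5 − -4)² + (1 − 6)² = 106
  (-4 − -4)² + (-6 − 6)² = 144
Minimum is attained by (-6, 4), so q lies in its Voronoi cell.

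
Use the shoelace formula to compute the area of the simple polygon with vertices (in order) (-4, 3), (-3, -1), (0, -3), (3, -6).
Area = 8

Shoelace formula: Area = (1/2) |Σ_i (x_i · y_{i+1} − x_{i+1} · y_i)| (indices mod n). Compute each cross term:
  (-4)(-1) − (-3)(3) = 13
  (-3)(-3) − (0)(-1) = 9
  (0)(-6) − (3)(-3) = 9
  (3)(3) − (-4)(-6) = -15
Sum = 16, so (signed) Area = 16/2 = 8, |Area| = 8.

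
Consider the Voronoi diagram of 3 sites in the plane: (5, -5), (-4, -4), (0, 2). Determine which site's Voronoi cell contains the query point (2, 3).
Nearest site = (0, 2)

The Voronoi cell of site s contains exactly those query points closer to s than to any other site. Compute squared distances from q = (2, 3) to each site:
  (0 − 2)² + (2 − 3)² = 5
  (5 − 2)² + (-5 − 3)² = 73
  (-4 − 2)² + (-4 − 3)² = 85
Minimum is attained by (0, 2), so q lies in its Voronoi cell.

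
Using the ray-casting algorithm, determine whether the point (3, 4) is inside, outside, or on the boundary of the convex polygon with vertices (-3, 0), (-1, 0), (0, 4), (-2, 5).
The point (3, 4) lies strictly outside the polygon

Cast a horizontal ray to the right from the query point and count how many polygon edges it crosses (each edge strictly once or zero times, handled with the usual half-open convention). 
Parity of crossings → even ⇒ outside.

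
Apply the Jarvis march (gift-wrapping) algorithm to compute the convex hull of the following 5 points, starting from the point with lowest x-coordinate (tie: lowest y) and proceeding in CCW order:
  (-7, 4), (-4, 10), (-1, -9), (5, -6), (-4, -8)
Hull (CCW) = [(-7, 4), (-4, -8), (-1, -9), (5, -6), (-4, 10)]

Jarvis march: at each step, from the current hull vertex p, select the next vertex q as the point such that every other point lies strictly to the left of (or on) the directed line p → q. (Equivalently: for every other point r, the cross product (q − p) × (r − p) ≥ 0.)
Starting point (lowest x, tie lowest y): (-7, 4). Wrap until returning to start. Resulting hull: (-7, 4), (-4, -8), (-1, -9), (5, -6), (-4, 10).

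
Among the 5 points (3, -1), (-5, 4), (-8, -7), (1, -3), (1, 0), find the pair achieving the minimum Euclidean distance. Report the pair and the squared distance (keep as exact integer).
Pair = ((3, -1), (1, 0)); squared distance = 5

Compute all C(5, 2) = 10 pairwise squared distances (x_i − x_j)² + (y_i − y_j)². The minimum is 5, attained by the pair ((3, -1), (1, 0)).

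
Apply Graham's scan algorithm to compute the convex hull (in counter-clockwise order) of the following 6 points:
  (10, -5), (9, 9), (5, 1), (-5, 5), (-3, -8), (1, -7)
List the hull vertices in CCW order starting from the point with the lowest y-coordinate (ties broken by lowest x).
Hull (CCW) = [(-3, -8), (10, -5), (9, 9), (-5, 5)]

Graham scan procedure:
  1. Find the pivot p₀ = point with lowest y (tie → lowest x): (-3, -8).
  2. Sort the remaining points by polar angle around p₀.
  3. Walk through sorted points, maintaining a stack; pop the top while the last three entries make a non-left turn (cross product ≤ 0).
  4. Final stack is the convex hull in CCW order: (-3, -8), (10, -5), (9, 9), (-5, 5).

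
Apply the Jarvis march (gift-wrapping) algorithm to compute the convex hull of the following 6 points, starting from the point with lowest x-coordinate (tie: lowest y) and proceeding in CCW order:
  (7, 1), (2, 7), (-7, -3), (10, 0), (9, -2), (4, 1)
Hull (CCW) = [(-7, -3), (9, -2), (10, 0), (2, 7)]

Jarvis march: at each step, from the current hull vertex p, select the next vertex q as the point such that every other point lies strictly to the left of (or on) the directed line p → q. (Equivalently: for every other point r, the cross product (q − p) × (r − p) ≥ 0.)
Starting point (lowest x, tie lowest y): (-7, -3). Wrap until returning to start. Resulting hull: (-7, -3), (9, -2), (10, 0), (2, 7).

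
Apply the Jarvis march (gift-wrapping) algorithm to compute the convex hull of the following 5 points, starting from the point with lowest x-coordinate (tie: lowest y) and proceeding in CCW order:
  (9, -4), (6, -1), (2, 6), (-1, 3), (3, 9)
Hull (CCW) = [(-1, 3), (9, -4), (3, 9)]

Jarvis march: at each step, from the current hull vertex p, select the next vertex q as the point such that every other point lies strictly to the left of (or on) the directed line p → q. (Equivalently: for every other point r, the cross product (q − p) × (r − p) ≥ 0.)
Starting point (lowest x, tie lowest y): (-1, 3). Wrap until returning to start. Resulting hull: (-1, 3), (9, -4), (3, 9).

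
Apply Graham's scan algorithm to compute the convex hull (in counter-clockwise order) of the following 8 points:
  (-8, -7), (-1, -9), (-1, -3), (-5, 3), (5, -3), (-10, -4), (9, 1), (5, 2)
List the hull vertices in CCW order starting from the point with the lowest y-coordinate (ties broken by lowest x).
Hull (CCW) = [(-1, -9), (9, 1), (5, 2), (-5, 3), (-10, -4), (-8, -7)]

Graham scan procedure:
  1. Find the pivot p₀ = point with lowest y (tie → lowest x): (-1, -9).
  2. Sort the remaining points by polar angle around p₀.
  3. Walk through sorted points, maintaining a stack; pop the top while the last three entries make a non-left turn (cross product ≤ 0).
  4. Final stack is the convex hull in CCW order: (-1, -9), (9, 1), (5, 2), (-5, 3), (-10, -4), (-8, -7).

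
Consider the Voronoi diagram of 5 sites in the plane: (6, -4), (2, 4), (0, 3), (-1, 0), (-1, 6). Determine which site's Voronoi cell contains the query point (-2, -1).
Nearest site = (-1, 0)

The Voronoi cell of site s contains exactly those query points closer to s than to any other site. Compute squared distances from q = (-2, -1) to each site:
  (-1 − -2)² + (0 − -1)² = 2
  (0 − -2)² + (3 − -1)² = 20
  (2 − -2)² + (4 − -1)² = 41
  (-1 − -2)² + (6 − -1)² = 50
  (6 − -2)² + (-4 − -1)² = 73
Minimum is attained by (-1, 0), so q lies in its Voronoi cell.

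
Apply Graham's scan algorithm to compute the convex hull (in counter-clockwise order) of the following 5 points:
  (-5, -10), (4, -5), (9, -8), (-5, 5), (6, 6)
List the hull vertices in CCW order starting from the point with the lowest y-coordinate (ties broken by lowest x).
Hull (CCW) = [(-5, -10), (9, -8), (6, 6), (-5, 5)]

Graham scan procedure:
  1. Find the pivot p₀ = point with lowest y (tie → lowest x): (-5, -10).
  2. Sort the remaining points by polar angle around p₀.
  3. Walk through sorted points, maintaining a stack; pop the top while the last three entries make a non-left turn (cross product ≤ 0).
  4. Final stack is the convex hull in CCW order: (-5, -10), (9, -8), (6, 6), (-5, 5).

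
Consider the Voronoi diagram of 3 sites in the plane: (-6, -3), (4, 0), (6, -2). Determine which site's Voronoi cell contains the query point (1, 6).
Nearest site = (4, 0)

The Voronoi cell of site s contains exactly those query points closer to s than to any other site. Compute squared distances from q = (1, 6) to each site:
  (4 − 1)² + (0 − 6)² = 45
  (6 − 1)² + (-2 − 6)² = 89
  (-6 − 1)² + (-3 − 6)² = 130
Minimum is attained by (4, 0), so q lies in its Voronoi cell.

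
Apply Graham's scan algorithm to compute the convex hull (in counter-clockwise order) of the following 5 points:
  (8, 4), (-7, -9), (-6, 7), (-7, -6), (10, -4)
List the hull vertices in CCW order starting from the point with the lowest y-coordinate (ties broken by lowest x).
Hull (CCW) = [(-7, -9), (10, -4), (8, 4), (-6, 7), (-7, -6)]

Graham scan procedure:
  1. Find the pivot p₀ = point with lowest y (tie → lowest x): (-7, -9).
  2. Sort the remaining points by polar angle around p₀.
  3. Walk through sorted points, maintaining a stack; pop the top while the last three entries make a non-left turn (cross product ≤ 0).
  4. Final stack is the convex hull in CCW order: (-7, -9), (10, -4), (8, 4), (-6, 7), (-7, -6).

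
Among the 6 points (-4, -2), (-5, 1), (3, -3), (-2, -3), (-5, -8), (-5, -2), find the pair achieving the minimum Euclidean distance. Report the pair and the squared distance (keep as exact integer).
Pair = ((-4, -2), (-5, -2)); squared distance = 1

Compute all C(6, 2) = 15 pairwise squared distances (x_i − x_j)² + (y_i − y_j)². The minimum is 1, attained by the pair ((-4, -2), (-5, -2)).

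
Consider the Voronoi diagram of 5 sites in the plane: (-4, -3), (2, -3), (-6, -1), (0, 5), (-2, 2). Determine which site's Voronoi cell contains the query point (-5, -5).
Nearest site = (-4, -3)

The Voronoi cell of site s contains exactly those query points closer to s than to any other site. Compute squared distances from q = (-5, -5) to each site:
  (-4 − -5)² + (-3 − -5)² = 5
  (-6 − -5)² + (-1 − -5)² = 17
  (2 − -5)² + (-3 − -5)² = 53
  (-2 − -5)² + (2 − -5)² = 58
  (0 − -5)² + (5 − -5)² = 125
Minimum is attained by (-4, -3), so q lies in its Voronoi cell.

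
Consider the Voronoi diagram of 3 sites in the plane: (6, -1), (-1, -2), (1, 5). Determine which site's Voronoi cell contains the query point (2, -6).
Nearest site = (-1, -2)

The Voronoi cell of site s contains exactly those query points closer to s than to any other site. Compute squared distances from q = (2, -6) to each site:
  (-1 − 2)² + (-2 − -6)² = 25
  (6 − 2)² + (-1 − -6)² = 41
  (1 − 2)² + (5 − -6)² = 122
Minimum is attained by (-1, -2), so q lies in its Voronoi cell.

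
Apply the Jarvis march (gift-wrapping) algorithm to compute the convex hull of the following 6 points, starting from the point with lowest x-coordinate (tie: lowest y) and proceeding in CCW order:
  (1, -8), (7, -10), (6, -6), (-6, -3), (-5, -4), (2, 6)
Hull (CCW) = [(-6, -3), (-5, -4), (1, -8), (7, -10), (6, -6), (2, 6)]

Jarvis march: at each step, from the current hull vertex p, select the next vertex q as the point such that every other point lies strictly to the left of (or on) the directed line p → q. (Equivalently: for every other point r, the cross product (q − p) × (r − p) ≥ 0.)
Starting point (lowest x, tie lowest y): (-6, -3). Wrap until returning to start. Resulting hull: (-6, -3), (-5, -4), (1, -8), (7, -10), (6, -6), (2, 6).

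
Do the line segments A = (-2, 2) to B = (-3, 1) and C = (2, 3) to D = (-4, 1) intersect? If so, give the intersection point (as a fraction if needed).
Yes; intersection at (-5/2, 3/2) (t = 1/2 on AB, s = 3/4 on CD)

Parametrize AB as A + t(B − A) = (-2 + -1 t, 2 + -1 t) and CD as C + s(D − C) = (2 + -6 s, 3 + -2 s). Solve the linear system for (t, s). Determinant = 4 ≠ 0, so a unique intersection of the containing lines exists. Solution: t = 1/2, s = 3/4 — both in [0, 1], so the segments cross. Intersection point: (-5/2, 3/2).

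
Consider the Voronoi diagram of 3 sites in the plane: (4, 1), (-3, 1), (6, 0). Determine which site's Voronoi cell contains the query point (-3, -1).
Nearest site = (-3, 1)

The Voronoi cell of site s contains exactly those query points closer to s than to any other site. Compute squared distances from q = (-3, -1) to each site:
  (-3 − -3)² + (1 − -1)² = 4
  (4 − -3)² + (1 − -1)² = 53
  (6 − -3)² + (0 − -1)² = 82
Minimum is attained by (-3, 1), so q lies in its Voronoi cell.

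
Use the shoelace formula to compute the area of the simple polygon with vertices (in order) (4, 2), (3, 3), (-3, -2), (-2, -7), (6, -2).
Area = 46

Shoelace formula: Area = (1/2) |Σ_i (x_i · y_{i+1} − x_{i+1} · y_i)| (indices mod n). Compute each cross term:
  (4)(3) − (3)(2) = 6
  (3)(-2) − (-3)(3) = 3
  (-3)(-7) − (-2)(-2) = 17
  (-2)(-2) − (6)(-7) = 46
  (6)(2) − (4)(-2) = 20
Sum = 92, so (signed) Area = 92/2 = 46, |Area| = 46.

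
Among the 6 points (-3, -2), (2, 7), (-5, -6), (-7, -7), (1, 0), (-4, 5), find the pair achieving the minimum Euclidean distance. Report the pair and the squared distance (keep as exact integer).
Pair = ((-5, -6), (-7, -7)); squared distance = 5

Compute all C(6, 2) = 15 pairwise squared distances (x_i − x_j)² + (y_i − y_j)². The minimum is 5, attained by the pair ((-5, -6), (-7, -7)).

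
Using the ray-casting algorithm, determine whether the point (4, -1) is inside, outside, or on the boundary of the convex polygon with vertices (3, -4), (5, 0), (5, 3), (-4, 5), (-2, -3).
The point (4, -1) lies strictly inside the polygon

Cast a horizontal ray to the right from the query point and count how many polygon edges it crosses (each edge strictly once or zero times, handled with the usual half-open convention). 
Parity of crossings → odd ⇒ inside.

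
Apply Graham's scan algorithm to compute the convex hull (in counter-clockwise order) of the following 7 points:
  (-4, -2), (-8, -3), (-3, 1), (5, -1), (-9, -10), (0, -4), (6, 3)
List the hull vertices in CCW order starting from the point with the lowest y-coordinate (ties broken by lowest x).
Hull (CCW) = [(-9, -10), (5, -1), (6, 3), (-3, 1), (-8, -3)]

Graham scan procedure:
  1. Find the pivot p₀ = point with lowest y (tie → lowest x): (-9, -10).
  2. Sort the remaining points by polar angle around p₀.
  3. Walk through sorted points, maintaining a stack; pop the top while the last three entries make a non-left turn (cross product ≤ 0).
  4. Final stack is the convex hull in CCW order: (-9, -10), (5, -1), (6, 3), (-3, 1), (-8, -3).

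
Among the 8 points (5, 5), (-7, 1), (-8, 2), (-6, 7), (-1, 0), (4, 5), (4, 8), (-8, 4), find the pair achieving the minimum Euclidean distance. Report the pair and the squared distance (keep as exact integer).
Pair = ((5, 5), (4, 5)); squared distance = 1

Compute all C(8, 2) = 28 pairwise squared distances (x_i − x_j)² + (y_i − y_j)². The minimum is 1, attained by the pair ((5, 5), (4, 5)).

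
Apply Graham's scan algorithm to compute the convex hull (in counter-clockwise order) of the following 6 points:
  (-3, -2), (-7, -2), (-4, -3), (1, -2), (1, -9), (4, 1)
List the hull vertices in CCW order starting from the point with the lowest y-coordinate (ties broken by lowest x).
Hull (CCW) = [(1, -9), (4, 1), (-7, -2)]

Graham scan procedure:
  1. Find the pivot p₀ = point with lowest y (tie → lowest x): (1, -9).
  2. Sort the remaining points by polar angle around p₀.
  3. Walk through sorted points, maintaining a stack; pop the top while the last three entries make a non-left turn (cross product ≤ 0).
  4. Final stack is the convex hull in CCW order: (1, -9), (4, 1), (-7, -2).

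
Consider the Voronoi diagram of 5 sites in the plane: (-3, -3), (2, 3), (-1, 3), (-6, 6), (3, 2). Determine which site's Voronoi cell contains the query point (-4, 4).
Nearest site = (-6, 6)

The Voronoi cell of site s contains exactly those query points closer to s than to any other site. Compute squared distances from q = (-4, 4) to each site:
  (-6 − -4)² + (6 − 4)² = 8
  (-1 − -4)² + (3 − 4)² = 10
  (2 − -4)² + (3 − 4)² = 37
  (-3 − -4)² + (-3 − 4)² = 50
  (3 − -4)² + (2 − 4)² = 53
Minimum is attained by (-6, 6), so q lies in its Voronoi cell.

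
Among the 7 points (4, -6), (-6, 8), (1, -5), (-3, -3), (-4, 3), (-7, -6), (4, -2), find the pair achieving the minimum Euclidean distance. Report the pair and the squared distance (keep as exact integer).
Pair = ((4, -6), (1, -5)); squared distance = 10

Compute all C(7, 2) = 21 pairwise squared distances (x_i − x_j)² + (y_i − y_j)². The minimum is 10, attained by the pair ((4, -6), (1, -5)).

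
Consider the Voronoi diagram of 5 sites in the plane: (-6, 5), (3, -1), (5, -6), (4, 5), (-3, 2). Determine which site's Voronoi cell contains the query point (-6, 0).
Nearest site = (-3, 2)

The Voronoi cell of site s contains exactly those query points closer to s than to any other site. Compute squared distances from q = (-6, 0) to each site:
  (-3 − -6)² + (2 − 0)² = 13
  (-6 − -6)² + (5 − 0)² = 25
  (3 − -6)² + (-1 − 0)² = 82
  (4 − -6)² + (5 − 0)² = 125
  (5 − -6)² + (-6 − 0)² = 157
Minimum is attained by (-3, 2), so q lies in its Voronoi cell.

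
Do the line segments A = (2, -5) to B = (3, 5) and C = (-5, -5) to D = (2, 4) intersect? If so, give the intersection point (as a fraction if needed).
No (intersection of containing lines falls outside at least one segment)

Parametrize and solve: t = 63/61, s = 70/61. At least one of these is outside [0, 1], so the segments do not intersect.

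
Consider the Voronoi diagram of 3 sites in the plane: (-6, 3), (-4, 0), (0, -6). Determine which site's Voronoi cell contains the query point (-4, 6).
Nearest site = (-6, 3)

The Voronoi cell of site s contains exactly those query points closer to s than to any other site. Compute squared distances from q = (-4, 6) to each site:
  (-6 − -4)² + (3 − 6)² = 13
  (-4 − -4)² + (0 − 6)² = 36
  (0 − -4)² + (-6 − 6)² = 160
Minimum is attained by (-6, 3), so q lies in its Voronoi cell.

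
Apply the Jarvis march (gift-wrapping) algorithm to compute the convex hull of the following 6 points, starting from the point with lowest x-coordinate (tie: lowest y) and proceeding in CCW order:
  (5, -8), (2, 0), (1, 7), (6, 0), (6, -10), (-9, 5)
Hull (CCW) = [(-9, 5), (6, -10), (6, 0), (1, 7)]

Jarvis march: at each step, from the current hull vertex p, select the next vertex q as the point such that every other point lies strictly to the left of (or on) the directed line p → q. (Equivalently: for every other point r, the cross product (q − p) × (r − p) ≥ 0.)
Starting point (lowest x, tie lowest y): (-9, 5). Wrap until returning to start. Resulting hull: (-9, 5), (6, -10), (6, 0), (1, 7).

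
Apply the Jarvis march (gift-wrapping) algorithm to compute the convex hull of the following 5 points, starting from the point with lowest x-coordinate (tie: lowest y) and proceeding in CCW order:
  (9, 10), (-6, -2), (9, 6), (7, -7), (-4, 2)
Hull (CCW) = [(-6, -2), (7, -7), (9, 6), (9, 10), (-4, 2)]

Jarvis march: at each step, from the current hull vertex p, select the next vertex q as the point such that every other point lies strictly to the left of (or on) the directed line p → q. (Equivalently: for every other point r, the cross product (q − p) × (r − p) ≥ 0.)
Starting point (lowest x, tie lowest y): (-6, -2). Wrap until returning to start. Resulting hull: (-6, -2), (7, -7), (9, 6), (9, 10), (-4, 2).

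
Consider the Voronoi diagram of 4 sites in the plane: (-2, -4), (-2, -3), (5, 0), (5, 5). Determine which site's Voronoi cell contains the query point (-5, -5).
Nearest site = (-2, -4)

The Voronoi cell of site s contains exactly those query points closer to s than to any other site. Compute squared distances from q = (-5, -5) to each site:
  (-2 − -5)² + (-4 − -5)² = 10
  (-2 − -5)² + (-3 − -5)² = 13
  (5 − -5)² + (0 − -5)² = 125
  (5 − -5)² + (5 − -5)² = 200
Minimum is attained by (-2, -4), so q lies in its Voronoi cell.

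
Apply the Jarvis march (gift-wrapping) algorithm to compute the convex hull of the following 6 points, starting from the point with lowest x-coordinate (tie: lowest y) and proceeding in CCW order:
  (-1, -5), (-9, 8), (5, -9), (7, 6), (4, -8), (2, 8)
Hull (CCW) = [(-9, 8), (-1, -5), (5, -9), (7, 6), (2, 8)]

Jarvis march: at each step, from the current hull vertex p, select the next vertex q as the point such that every other point lies strictly to the left of (or on) the directed line p → q. (Equivalently: for every other point r, the cross product (q − p) × (r − p) ≥ 0.)
Starting point (lowest x, tie lowest y): (-9, 8). Wrap until returning to start. Resulting hull: (-9, 8), (-1, -5), (5, -9), (7, 6), (2, 8).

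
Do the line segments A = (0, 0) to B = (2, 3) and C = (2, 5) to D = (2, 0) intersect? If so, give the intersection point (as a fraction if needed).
Yes; intersection at (2, 3) (t = 1 on AB, s = 2/5 on CD)

Parametrize AB as A + t(B − A) = (0 + 2 t, 0 + 3 t) and CD as C + s(D − C) = (2 + 0 s, 5 + -5 s). Solve the linear system for (t, s). Determinant = 10 ≠ 0, so a unique intersection of the containing lines exists. Solution: t = 1, s = 2/5 — both in [0, 1], so the segments cross. Intersection point: (2, 3).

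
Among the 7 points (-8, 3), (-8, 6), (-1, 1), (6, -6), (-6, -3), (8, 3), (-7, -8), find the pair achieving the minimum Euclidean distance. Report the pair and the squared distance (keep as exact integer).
Pair = ((-8, 3), (-8, 6)); squared distance = 9

Compute all C(7, 2) = 21 pairwise squared distances (x_i − x_j)² + (y_i − y_j)². The minimum is 9, attained by the pair ((-8, 3), (-8, 6)).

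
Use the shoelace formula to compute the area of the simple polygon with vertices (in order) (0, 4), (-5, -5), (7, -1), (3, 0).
Area = 75/2

Shoelace formula: Area = (1/2) |Σ_i (x_i · y_{i+1} − x_{i+1} · y_i)| (indices mod n). Compute each cross term:
  (0)(-5) − (-5)(4) = 20
  (-5)(-1) − (7)(-5) = 40
  (7)(0) − (3)(-1) = 3
  (3)(4) − (0)(0) = 12
Sum = 75, so (signed) Area = 75/2 = 75/2, |Area| = 75/2.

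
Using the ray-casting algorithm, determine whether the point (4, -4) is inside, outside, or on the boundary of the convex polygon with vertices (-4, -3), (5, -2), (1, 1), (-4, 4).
The point (4, -4) lies strictly outside the polygon

Cast a horizontal ray to the right from the query point and count how many polygon edges it crosses (each edge strictly once or zero times, handled with the usual half-open convention). 
Parity of crossings → even ⇒ outside.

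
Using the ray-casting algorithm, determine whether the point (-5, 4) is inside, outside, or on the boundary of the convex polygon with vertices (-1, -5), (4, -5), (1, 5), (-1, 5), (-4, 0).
The point (-5, 4) lies strictly outside the polygon

Cast a horizontal ray to the right from the query point and count how many polygon edges it crosses (each edge strictly once or zero times, handled with the usual half-open convention). 
Parity of crossings → even ⇒ outside.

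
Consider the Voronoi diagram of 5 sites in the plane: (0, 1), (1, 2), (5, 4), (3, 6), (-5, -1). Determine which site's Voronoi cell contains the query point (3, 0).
Nearest site = (1, 2)

The Voronoi cell of site s contains exactly those query points closer to s than to any other site. Compute squared distances from q = (3, 0) to each site:
  (1 − 3)² + (2 − 0)² = 8
  (0 − 3)² + (1 − 0)² = 10
  (5 − 3)² + (4 − 0)² = 20
  (3 − 3)² + (6 − 0)² = 36
  (-5 − 3)² + (-1 − 0)² = 65
Minimum is attained by (1, 2), so q lies in its Voronoi cell.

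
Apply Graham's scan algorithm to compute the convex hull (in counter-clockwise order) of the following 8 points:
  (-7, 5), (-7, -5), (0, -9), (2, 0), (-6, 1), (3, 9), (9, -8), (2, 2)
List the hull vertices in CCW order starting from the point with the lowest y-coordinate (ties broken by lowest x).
Hull (CCW) = [(0, -9), (9, -8), (3, 9), (-7, 5), (-7, -5)]

Graham scan procedure:
  1. Find the pivot p₀ = point with lowest y (tie → lowest x): (0, -9).
  2. Sort the remaining points by polar angle around p₀.
  3. Walk through sorted points, maintaining a stack; pop the top while the last three entries make a non-left turn (cross product ≤ 0).
  4. Final stack is the convex hull in CCW order: (0, -9), (9, -8), (3, 9), (-7, 5), (-7, -5).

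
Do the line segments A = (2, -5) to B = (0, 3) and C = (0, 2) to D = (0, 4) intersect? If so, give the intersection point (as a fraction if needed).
Yes; intersection at (0, 3) (t = 1 on AB, s = 1/2 on CD)

Parametrize AB as A + t(B − A) = (2 + -2 t, -5 + 8 t) and CD as C + s(D − C) = (0 + 0 s, 2 + 2 s). Solve the linear system for (t, s). Determinant = 4 ≠ 0, so a unique intersection of the containing lines exists. Solution: t = 1, s = 1/2 — both in [0, 1], so the segments cross. Intersection point: (0, 3).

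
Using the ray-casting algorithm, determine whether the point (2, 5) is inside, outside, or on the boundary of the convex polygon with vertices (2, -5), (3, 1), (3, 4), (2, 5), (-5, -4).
The point (2, 5) lies on the polygon boundary

Boundary check: the query satisfies the collinearity and bounding-box conditions for some polygon edge, so it lies exactly on the boundary.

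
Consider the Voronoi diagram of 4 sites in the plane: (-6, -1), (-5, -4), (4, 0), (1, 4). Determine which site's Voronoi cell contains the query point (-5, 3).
Nearest site = (-6, -1)

The Voronoi cell of site s contains exactly those query points closer to s than to any other site. Compute squared distances from q = (-5, 3) to each site:
  (-6 − -5)² + (-1 − 3)² = 17
  (1 − -5)² + (4 − 3)² = 37
  (-5 − -5)² + (-4 − 3)² = 49
  (4 − -5)² + (0 − 3)² = 90
Minimum is attained by (-6, -1), so q lies in its Voronoi cell.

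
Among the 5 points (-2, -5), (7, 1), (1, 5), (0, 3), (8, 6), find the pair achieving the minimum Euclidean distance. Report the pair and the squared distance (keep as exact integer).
Pair = ((1, 5), (0, 3)); squared distance = 5

Compute all C(5, 2) = 10 pairwise squared distances (x_i − x_j)² + (y_i − y_j)². The minimum is 5, attained by the pair ((1, 5), (0, 3)).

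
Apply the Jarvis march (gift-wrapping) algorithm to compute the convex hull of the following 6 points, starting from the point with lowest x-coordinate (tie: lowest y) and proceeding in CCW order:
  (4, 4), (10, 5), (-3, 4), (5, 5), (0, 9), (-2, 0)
Hull (CCW) = [(-3, 4), (-2, 0), (10, 5), (0, 9)]

Jarvis march: at each step, from the current hull vertex p, select the next vertex q as the point such that every other point lies strictly to the left of (or on) the directed line p → q. (Equivalently: for every other point r, the cross product (q − p) × (r − p) ≥ 0.)
Starting point (lowest x, tie lowest y): (-3, 4). Wrap until returning to start. Resulting hull: (-3, 4), (-2, 0), (10, 5), (0, 9).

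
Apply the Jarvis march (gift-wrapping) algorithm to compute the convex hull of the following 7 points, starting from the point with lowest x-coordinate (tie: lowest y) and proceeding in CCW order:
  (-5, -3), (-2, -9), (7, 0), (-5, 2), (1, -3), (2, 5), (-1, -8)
Hull (CCW) = [(-5, -3), (-2, -9), (7, 0), (2, 5), (-5, 2)]

Jarvis march: at each step, from the current hull vertex p, select the next vertex q as the point such that every other point lies strictly to the left of (or on) the directed line p → q. (Equivalently: for every other point r, the cross product (q − p) × (r − p) ≥ 0.)
Starting point (lowest x, tie lowest y): (-5, -3). Wrap until returning to start. Resulting hull: (-5, -3), (-2, -9), (7, 0), (2, 5), (-5, 2).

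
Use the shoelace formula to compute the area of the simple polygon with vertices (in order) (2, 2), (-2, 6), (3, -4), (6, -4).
Area = 19

Shoelace formula: Area = (1/2) |Σ_i (x_i · y_{i+1} − x_{i+1} · y_i)| (indices mod n). Compute each cross term:
  (2)(6) − (-2)(2) = 16
  (-2)(-4) − (3)(6) = -10
  (3)(-4) − (6)(-4) = 12
  (6)(2) − (2)(-4) = 20
Sum = 38, so (signed) Area = 38/2 = 19, |Area| = 19.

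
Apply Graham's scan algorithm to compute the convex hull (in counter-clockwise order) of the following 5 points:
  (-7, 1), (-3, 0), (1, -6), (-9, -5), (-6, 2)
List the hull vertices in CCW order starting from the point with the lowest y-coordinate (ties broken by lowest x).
Hull (CCW) = [(1, -6), (-3, 0), (-6, 2), (-7, 1), (-9, -5)]

Graham scan procedure:
  1. Find the pivot p₀ = point with lowest y (tie → lowest x): (1, -6).
  2. Sort the remaining points by polar angle around p₀.
  3. Walk through sorted points, maintaining a stack; pop the top while the last three entries make a non-left turn (cross product ≤ 0).
  4. Final stack is the convex hull in CCW order: (1, -6), (-3, 0), (-6, 2), (-7, 1), (-9, -5).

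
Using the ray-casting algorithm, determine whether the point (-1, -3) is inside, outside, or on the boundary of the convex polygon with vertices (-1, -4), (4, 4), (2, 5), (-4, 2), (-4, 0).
The point (-1, -3) lies strictly inside the polygon

Cast a horizontal ray to the right from the query point and count how many polygon edges it crosses (each edge strictly once or zero times, handled with the usual half-open convention). 
Parity of crossings → odd ⇒ inside.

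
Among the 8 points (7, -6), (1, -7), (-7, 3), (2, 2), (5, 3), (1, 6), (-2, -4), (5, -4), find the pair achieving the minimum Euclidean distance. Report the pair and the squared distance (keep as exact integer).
Pair = ((7, -6), (5, -4)); squared distance = 8

Compute all C(8, 2) = 28 pairwise squared distances (x_i − x_j)² + (y_i − y_j)². The minimum is 8, attained by the pair ((7, -6), (5, -4)).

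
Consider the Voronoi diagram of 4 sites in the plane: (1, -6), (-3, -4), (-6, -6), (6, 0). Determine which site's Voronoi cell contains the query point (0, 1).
Nearest site = (-3, -4)

The Voronoi cell of site s contains exactly those query points closer to s than to any other site. Compute squared distances from q = (0, 1) to each site:
  (-3 − 0)² + (-4 − 1)² = 34
  (6 − 0)² + (0 − 1)² = 37
  (1 − 0)² + (-6 − 1)² = 50
  (-6 − 0)² + (-6 − 1)² = 85
Minimum is attained by (-3, -4), so q lies in its Voronoi cell.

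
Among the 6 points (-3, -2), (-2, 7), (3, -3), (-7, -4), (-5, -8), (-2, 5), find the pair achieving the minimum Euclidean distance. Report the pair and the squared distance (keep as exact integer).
Pair = ((-2, 7), (-2, 5)); squared distance = 4

Compute all C(6, 2) = 15 pairwise squared distances (x_i − x_j)² + (y_i − y_j)². The minimum is 4, attained by the pair ((-2, 7), (-2, 5)).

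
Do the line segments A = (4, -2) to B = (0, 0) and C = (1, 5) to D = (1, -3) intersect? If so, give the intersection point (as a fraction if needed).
Yes; intersection at (1, -1/2) (t = 3/4 on AB, s = 11/16 on CD)

Parametrize AB as A + t(B − A) = (4 + -4 t, -2 + 2 t) and CD as C + s(D − C) = (1 + 0 s, 5 + -8 s). Solve the linear system for (t, s). Determinant = -32 ≠ 0, so a unique intersection of the containing lines exists. Solution: t = 3/4, s = 11/16 — both in [0, 1], so the segments cross. Intersection point: (1, -1/2).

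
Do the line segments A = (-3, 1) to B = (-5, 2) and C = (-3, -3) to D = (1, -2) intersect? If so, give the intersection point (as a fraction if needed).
No (intersection of containing lines falls outside at least one segment)

Parametrize and solve: t = -8/3, s = 4/3. At least one of these is outside [0, 1], so the segments do not intersect.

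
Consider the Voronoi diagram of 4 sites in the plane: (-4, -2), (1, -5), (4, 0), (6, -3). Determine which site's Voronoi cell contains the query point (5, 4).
Nearest site = (4, 0)

The Voronoi cell of site s contains exactly those query points closer to s than to any other site. Compute squared distances from q = (5, 4) to each site:
  (4 − 5)² + (0 − 4)² = 17
  (6 − 5)² + (-3 − 4)² = 50
  (1 − 5)² + (-5 − 4)² = 97
  (-4 − 5)² + (-2 − 4)² = 117
Minimum is attained by (4, 0), so q lies in its Voronoi cell.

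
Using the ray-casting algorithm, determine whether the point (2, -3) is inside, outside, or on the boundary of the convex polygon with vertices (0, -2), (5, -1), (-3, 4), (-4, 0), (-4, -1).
The point (2, -3) lies strictly outside the polygon

Cast a horizontal ray to the right from the query point and count how many polygon edges it crosses (each edge strictly once or zero times, handled with the usual half-open convention). 
Parity of crossings → even ⇒ outside.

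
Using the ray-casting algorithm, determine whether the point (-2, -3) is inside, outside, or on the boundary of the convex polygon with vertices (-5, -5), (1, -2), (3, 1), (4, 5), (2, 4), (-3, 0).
The point (-2, -3) lies strictly inside the polygon

Cast a horizontal ray to the right from the query point and count how many polygon edges it crosses (each edge strictly once or zero times, handled with the usual half-open convention). 
Parity of crossings → odd ⇒ inside.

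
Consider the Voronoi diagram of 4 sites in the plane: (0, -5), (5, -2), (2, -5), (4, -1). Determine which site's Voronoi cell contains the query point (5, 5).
Nearest site = (4, -1)

The Voronoi cell of site s contains exactly those query points closer to s than to any other site. Compute squared distances from q = (5, 5) to each site:
  (4 − 5)² + (-1 − 5)² = 37
  (5 − 5)² + (-2 − 5)² = 49
  (2 − 5)² + (-5 − 5)² = 109
  (0 − 5)² + (-5 − 5)² = 125
Minimum is attained by (4, -1), so q lies in its Voronoi cell.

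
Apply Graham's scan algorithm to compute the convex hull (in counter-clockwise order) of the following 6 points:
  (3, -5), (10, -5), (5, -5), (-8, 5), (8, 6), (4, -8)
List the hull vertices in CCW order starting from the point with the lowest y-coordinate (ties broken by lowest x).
Hull (CCW) = [(4, -8), (10, -5), (8, 6), (-8, 5)]

Graham scan procedure:
  1. Find the pivot p₀ = point with lowest y (tie → lowest x): (4, -8).
  2. Sort the remaining points by polar angle around p₀.
  3. Walk through sorted points, maintaining a stack; pop the top while the last three entries make a non-left turn (cross product ≤ 0).
  4. Final stack is the convex hull in CCW order: (4, -8), (10, -5), (8, 6), (-8, 5).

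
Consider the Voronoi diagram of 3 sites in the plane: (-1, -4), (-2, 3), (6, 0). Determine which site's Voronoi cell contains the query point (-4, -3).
Nearest site = (-1, -4)

The Voronoi cell of site s contains exactly those query points closer to s than to any other site. Compute squared distances from q = (-4, -3) to each site:
  (-1 − -4)² + (-4 − -3)² = 10
  (-2 − -4)² + (3 − -3)² = 40
  (6 − -4)² + (0 − -3)² = 109
Minimum is attained by (-1, -4), so q lies in its Voronoi cell.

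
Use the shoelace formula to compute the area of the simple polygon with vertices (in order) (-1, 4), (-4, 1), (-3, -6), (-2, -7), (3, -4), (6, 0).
Area = 64

Shoelace formula: Area = (1/2) |Σ_i (x_i · y_{i+1} − x_{i+1} · y_i)| (indices mod n). Compute each cross term:
  (-1)(1) − (-4)(4) = 15
  (-4)(-6) − (-3)(1) = 27
  (-3)(-7) − (-2)(-6) = 9
  (-2)(-4) − (3)(-7) = 29
  (3)(0) − (6)(-4) = 24
  (6)(4) − (-1)(0) = 24
Sum = 128, so (signed) Area = 128/2 = 64, |Area| = 64.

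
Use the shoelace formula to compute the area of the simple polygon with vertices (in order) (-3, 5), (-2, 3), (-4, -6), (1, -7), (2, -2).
Area = 75/2

Shoelace formula: Area = (1/2) |Σ_i (x_i · y_{i+1} − x_{i+1} · y_i)| (indices mod n). Compute each cross term:
  (-3)(3) − (-2)(5) = 1
  (-2)(-6) − (-4)(3) = 24
  (-4)(-7) − (1)(-6) = 34
  (1)(-2) − (2)(-7) = 12
  (2)(5) − (-3)(-2) = 4
Sum = 75, so (signed) Area = 75/2 = 75/2, |Area| = 75/2.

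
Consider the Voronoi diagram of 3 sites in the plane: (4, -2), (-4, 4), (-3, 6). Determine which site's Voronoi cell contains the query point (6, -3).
Nearest site = (4, -2)

The Voronoi cell of site s contains exactly those query points closer to s than to any other site. Compute squared distances from q = (6, -3) to each site:
  (4 − 6)² + (-2 − -3)² = 5
  (-4 − 6)² + (4 − -3)² = 149
  (-3 − 6)² + (6 − -3)² = 162
Minimum is attained by (4, -2), so q lies in its Voronoi cell.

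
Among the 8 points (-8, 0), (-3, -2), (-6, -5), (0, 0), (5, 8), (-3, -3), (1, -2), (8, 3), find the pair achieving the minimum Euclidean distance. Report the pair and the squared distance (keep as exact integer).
Pair = ((-3, -2), (-3, -3)); squared distance = 1

Compute all C(8, 2) = 28 pairwise squared distances (x_i − x_j)² + (y_i − y_j)². The minimum is 1, attained by the pair ((-3, -2), (-3, -3)).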